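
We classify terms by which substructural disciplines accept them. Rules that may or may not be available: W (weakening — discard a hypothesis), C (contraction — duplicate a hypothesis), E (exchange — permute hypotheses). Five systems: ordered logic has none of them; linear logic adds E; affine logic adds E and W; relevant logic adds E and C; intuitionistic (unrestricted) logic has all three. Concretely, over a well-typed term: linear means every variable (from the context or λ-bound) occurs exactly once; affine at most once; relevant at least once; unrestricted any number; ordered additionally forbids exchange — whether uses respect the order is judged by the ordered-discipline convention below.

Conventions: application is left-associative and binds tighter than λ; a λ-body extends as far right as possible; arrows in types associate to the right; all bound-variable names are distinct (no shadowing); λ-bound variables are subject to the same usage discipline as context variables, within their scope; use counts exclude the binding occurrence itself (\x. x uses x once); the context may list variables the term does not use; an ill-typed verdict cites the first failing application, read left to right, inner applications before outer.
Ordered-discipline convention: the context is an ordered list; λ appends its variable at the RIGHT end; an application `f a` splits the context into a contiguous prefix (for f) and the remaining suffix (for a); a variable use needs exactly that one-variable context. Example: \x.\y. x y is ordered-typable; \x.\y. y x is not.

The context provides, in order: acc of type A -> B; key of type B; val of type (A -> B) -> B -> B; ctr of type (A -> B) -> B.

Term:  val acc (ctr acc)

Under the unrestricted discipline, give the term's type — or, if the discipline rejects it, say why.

term : B
variable uses: acc=2; key=0; val=1; ctr=1
use order (left to right): val, acc, ctr, acc
typing: well-typed — term : B
per-discipline verdicts: ordered ✗ · linear ✗ · affine ✗ · relevant ✗ · unrestricted ✓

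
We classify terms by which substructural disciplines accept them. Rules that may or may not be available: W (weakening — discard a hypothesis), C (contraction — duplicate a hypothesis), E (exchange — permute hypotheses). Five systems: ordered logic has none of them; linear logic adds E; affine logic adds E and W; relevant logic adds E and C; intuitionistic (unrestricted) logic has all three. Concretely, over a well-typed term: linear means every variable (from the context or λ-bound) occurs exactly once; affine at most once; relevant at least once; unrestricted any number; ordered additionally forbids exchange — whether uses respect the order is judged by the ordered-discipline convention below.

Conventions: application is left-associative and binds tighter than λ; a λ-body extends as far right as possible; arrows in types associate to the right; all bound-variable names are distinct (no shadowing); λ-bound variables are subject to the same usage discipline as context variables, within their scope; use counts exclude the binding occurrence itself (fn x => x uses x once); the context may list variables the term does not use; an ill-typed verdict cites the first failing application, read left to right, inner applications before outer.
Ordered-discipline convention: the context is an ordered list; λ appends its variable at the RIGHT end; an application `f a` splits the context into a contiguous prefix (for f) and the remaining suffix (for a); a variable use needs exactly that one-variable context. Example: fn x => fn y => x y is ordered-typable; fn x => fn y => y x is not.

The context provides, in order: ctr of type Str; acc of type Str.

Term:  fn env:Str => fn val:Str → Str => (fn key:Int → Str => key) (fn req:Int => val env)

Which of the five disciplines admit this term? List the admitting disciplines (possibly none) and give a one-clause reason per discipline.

admitted by: affine, unrestricted
usage: ctr ×0, acc ×0, env (bound) ×1, val (bound) ×1, key (bound) ×1, req (bound) ×0
uses in reading order: key, val, env
typing: well-typed at Str → (Str → Str) → Int → Str
ordered ✗ (ctr, acc, req left unused)
linear ✗ (ctr, acc, req left unused)
affine ✓ (ctr, acc, env, val, key, req: no repeats, contraction unneeded)
relevant ✗ (ctr, acc, req left unused)
unrestricted ✓ (well-typed at Str → (Str → Str) → Int → Str; no restrictions here)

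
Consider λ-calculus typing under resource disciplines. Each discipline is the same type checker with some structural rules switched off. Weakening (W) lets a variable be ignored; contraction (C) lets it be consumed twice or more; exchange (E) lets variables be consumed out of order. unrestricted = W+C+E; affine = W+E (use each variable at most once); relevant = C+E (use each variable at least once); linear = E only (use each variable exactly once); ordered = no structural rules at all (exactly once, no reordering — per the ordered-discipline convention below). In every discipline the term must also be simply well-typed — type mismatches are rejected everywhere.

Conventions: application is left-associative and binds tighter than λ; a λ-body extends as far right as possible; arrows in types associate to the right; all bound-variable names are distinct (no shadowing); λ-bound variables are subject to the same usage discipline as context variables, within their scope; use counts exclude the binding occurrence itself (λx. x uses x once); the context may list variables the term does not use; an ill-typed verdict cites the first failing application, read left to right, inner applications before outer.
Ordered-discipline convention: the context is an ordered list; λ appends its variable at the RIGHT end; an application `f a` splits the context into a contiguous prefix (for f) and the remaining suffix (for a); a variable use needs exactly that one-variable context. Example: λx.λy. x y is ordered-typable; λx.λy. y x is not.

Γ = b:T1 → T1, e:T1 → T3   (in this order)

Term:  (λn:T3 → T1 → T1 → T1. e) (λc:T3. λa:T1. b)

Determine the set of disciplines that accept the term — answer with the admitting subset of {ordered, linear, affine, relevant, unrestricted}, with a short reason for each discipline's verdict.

accepted by: affine, unrestricted
counts: b: 1×, e: 1×, n (bound): 0×, c (bound): 0×, a (bound): 0×
uses in reading order: e, b
typing: ✓ — T1 → T3
ordered ✗ (n, c, a left unused)
linear ✗ (n, c, a left unused)
affine ✓ (at most one use each (b, e, n, c, a))
relevant ✗ (n, c, a left unused)
unrestricted ✓ (well-typed at T1 → T3; no restrictions here)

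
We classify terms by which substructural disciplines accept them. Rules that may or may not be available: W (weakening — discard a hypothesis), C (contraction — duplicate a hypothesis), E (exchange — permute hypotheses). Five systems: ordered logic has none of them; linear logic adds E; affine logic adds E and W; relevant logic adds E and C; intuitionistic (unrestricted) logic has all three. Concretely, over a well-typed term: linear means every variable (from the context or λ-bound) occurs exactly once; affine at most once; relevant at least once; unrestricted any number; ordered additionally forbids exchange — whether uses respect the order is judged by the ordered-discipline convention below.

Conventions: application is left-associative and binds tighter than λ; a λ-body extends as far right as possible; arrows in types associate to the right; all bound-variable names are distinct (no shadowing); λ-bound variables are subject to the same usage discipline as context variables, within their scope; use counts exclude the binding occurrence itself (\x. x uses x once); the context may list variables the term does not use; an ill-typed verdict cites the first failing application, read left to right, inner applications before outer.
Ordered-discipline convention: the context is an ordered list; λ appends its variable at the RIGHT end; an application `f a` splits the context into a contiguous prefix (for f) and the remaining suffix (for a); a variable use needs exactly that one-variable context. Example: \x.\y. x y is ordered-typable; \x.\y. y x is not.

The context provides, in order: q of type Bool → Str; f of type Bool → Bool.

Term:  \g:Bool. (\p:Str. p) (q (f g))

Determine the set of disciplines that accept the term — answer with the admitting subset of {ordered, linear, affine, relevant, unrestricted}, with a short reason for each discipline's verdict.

admitted in: ordered, linear, affine, relevant, unrestricted
use counts: q=1; f=1; g [bound]=1; p [bound]=1
use order (left to right): p, q, f, g
typing: well-typed — term : Bool → Str
ordered: ✓, q, f, g, p: once each, no exchange needed
linear: ✓, each of q, f, g, p used exactly once
affine: ✓, none of q, f, g, p used more than once
relevant: ✓, at least one use each (q, f, g, p)
unrestricted: ✓, well-typed at Bool → Str; no restrictions here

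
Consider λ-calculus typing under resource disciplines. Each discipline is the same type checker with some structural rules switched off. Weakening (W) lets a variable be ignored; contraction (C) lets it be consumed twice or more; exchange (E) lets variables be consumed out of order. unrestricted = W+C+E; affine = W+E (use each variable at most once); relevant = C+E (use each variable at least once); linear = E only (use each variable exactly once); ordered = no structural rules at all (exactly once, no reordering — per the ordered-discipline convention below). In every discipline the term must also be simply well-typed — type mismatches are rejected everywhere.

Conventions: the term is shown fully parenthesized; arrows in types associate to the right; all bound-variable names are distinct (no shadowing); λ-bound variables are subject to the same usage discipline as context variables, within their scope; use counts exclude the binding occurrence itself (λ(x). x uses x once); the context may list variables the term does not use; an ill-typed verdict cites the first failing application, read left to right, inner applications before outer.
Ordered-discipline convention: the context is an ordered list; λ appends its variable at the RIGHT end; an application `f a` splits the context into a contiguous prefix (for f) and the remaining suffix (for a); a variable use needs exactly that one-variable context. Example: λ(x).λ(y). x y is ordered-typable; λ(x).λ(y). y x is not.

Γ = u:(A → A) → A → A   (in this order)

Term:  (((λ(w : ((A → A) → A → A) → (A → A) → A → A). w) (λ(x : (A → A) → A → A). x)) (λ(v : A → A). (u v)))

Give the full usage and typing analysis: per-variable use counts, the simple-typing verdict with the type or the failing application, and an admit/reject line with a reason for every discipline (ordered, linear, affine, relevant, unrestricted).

use counts: u=1, w (bound)=1, x (bound)=1, v (bound)=1
use order (left to right): w, x, u, v
typing: well-typed at (A → A) → A → A
ordered: ✓ — single-use (u, w, x, v), ordered derivation ok
linear: ✓ — exactly-once usage across u, w, x, v
affine: ✓ — u, w, x, v: no repeats, contraction unneeded
relevant: ✓ — at least one use each (u, w, x, v)
unrestricted: ✓ — type-checks ((A → A) → A → A) and nothing is barred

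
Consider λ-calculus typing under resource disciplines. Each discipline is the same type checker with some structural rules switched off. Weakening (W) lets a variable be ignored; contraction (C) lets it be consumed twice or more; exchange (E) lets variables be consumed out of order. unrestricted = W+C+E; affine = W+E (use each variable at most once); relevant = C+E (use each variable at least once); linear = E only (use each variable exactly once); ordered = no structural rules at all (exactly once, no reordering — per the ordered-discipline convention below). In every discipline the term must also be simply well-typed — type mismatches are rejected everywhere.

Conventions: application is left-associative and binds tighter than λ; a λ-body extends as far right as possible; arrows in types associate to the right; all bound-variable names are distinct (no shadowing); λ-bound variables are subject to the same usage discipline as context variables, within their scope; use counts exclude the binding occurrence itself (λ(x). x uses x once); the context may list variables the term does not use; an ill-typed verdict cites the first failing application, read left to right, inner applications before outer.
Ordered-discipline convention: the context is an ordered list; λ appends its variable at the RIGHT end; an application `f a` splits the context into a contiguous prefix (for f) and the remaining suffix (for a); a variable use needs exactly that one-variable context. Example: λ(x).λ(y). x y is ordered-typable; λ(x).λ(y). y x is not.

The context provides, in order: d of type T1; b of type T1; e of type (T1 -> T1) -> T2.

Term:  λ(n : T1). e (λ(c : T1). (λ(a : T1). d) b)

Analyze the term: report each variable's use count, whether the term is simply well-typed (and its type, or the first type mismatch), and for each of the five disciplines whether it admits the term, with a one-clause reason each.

variable uses: d=1; b=1; e=1; n (bound)=0; c (bound)=0; a (bound)=0
left-to-right use order: e, d, b
typing: the term checks, with type T1 -> T2
ordered ✗ (needs weakening: n, c, a unused)
linear ✗ (needs weakening: n, c, a unused)
affine ✓ (no duplicate uses among d, b, e, n, c, a)
relevant ✗ (needs weakening: n, c, a unused)
unrestricted ✓ (well-typed at T1 -> T2; no restrictions here)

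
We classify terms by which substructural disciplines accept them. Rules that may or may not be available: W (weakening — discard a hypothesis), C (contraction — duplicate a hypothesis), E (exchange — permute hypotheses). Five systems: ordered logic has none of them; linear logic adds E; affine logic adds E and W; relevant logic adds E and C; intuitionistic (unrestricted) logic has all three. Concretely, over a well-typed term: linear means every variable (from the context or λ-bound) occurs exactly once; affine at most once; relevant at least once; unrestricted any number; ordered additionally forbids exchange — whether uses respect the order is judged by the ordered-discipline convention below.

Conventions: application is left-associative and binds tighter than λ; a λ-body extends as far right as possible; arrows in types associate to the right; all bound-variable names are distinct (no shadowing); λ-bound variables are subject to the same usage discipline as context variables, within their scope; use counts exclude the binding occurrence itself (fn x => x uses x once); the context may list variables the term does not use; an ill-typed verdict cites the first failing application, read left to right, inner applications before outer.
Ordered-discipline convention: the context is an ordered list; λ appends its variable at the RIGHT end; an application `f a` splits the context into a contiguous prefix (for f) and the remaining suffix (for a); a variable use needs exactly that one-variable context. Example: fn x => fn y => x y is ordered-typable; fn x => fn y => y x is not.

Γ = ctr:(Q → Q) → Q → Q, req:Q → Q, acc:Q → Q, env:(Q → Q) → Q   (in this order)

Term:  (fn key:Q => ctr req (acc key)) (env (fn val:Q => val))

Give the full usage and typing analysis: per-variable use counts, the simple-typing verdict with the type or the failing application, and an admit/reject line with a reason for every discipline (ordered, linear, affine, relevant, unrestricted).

counts: ctr=1; req=1; acc=1; env=1; key (λ-bound)=1; val (λ-bound)=1
left-to-right use order: ctr, req, acc, key, env, val
typing: well-typed — term : Q
ordered ✓ (single-use (ctr, req, acc, env, key, val), ordered derivation ok)
linear ✓ (ctr, req, acc, env, key, val: one use apiece)
affine ✓ (no duplicate uses among ctr, req, acc, env, key, val)
relevant ✓ (at least one use each (ctr, req, acc, env, key, val))
unrestricted ✓ (typability at Q is all that's needed)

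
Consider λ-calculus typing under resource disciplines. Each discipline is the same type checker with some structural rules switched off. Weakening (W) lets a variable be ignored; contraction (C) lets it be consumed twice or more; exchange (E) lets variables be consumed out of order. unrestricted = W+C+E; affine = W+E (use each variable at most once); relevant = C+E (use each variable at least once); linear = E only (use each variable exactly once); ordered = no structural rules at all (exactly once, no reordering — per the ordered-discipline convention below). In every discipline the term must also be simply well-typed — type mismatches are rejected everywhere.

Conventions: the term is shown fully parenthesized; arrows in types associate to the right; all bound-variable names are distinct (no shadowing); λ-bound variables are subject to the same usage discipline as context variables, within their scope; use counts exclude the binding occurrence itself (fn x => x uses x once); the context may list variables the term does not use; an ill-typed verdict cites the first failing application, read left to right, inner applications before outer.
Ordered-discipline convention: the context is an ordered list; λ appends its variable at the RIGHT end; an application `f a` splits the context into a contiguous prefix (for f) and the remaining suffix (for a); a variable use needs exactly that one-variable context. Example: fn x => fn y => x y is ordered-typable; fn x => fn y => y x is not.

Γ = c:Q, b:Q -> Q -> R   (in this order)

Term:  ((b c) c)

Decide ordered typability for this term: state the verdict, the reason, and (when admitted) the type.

no — repeated use of c ×2
usage: c: 2×, b: 1×
uses in reading order: b, c, c
typing: the term checks, with type R
per-discipline verdicts: ordered ✗ · linear ✗ · affine ✗ · relevant ✓ · unrestricted ✓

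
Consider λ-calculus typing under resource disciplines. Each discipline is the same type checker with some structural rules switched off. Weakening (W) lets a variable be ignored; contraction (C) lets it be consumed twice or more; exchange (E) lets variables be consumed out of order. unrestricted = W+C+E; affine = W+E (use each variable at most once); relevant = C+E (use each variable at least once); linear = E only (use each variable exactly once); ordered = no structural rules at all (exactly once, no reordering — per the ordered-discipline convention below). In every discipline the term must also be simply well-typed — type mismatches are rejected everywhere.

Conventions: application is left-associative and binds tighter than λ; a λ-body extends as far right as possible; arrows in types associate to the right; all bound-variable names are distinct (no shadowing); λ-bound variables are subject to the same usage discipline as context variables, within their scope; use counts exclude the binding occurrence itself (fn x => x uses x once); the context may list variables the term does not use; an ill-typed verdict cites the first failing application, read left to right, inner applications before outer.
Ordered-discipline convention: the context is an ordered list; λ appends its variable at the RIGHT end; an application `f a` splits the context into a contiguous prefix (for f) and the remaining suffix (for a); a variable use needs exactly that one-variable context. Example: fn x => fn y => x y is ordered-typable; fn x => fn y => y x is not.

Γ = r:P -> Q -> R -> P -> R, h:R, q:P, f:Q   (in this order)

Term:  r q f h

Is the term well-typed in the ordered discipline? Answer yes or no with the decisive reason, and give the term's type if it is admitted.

no — use order r, q, f, h needs exchange
variable uses: r ×1; h ×1; q ×1; f ×1
uses in reading order: r, q, f, h
typing: well-typed — term : P -> R
per-discipline verdicts: ordered ✗, linear ✓, affine ✓, relevant ✓, unrestricted ✓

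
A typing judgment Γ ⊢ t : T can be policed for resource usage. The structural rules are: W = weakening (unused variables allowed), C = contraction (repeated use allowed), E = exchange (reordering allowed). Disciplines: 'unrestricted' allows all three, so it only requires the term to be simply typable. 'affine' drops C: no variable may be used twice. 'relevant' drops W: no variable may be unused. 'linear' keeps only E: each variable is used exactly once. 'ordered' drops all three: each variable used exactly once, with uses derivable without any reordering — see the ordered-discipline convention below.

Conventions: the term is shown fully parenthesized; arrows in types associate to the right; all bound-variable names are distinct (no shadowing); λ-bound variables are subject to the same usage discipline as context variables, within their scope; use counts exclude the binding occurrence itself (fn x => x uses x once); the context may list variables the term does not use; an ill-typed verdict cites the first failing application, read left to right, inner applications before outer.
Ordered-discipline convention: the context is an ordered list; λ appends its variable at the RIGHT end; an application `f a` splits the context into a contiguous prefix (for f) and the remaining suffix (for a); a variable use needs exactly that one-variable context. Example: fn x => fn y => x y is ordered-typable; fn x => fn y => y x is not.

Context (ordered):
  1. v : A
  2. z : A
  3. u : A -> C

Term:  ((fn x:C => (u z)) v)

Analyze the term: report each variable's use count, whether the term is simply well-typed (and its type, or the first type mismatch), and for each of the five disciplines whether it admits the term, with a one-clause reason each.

counts: v: 1, z: 1, u: 1, x (λ-bound): 0
order of uses: u, z, v
typing: ill-typed: argument of type A where C is required
ordered ✗ (fails simple typing)
linear ✗ (a type mismatch blocks all five)
affine ✗ (the type mismatch rejects it)
relevant ✗ (not simply typable)
unrestricted ✗ (fails simple typing)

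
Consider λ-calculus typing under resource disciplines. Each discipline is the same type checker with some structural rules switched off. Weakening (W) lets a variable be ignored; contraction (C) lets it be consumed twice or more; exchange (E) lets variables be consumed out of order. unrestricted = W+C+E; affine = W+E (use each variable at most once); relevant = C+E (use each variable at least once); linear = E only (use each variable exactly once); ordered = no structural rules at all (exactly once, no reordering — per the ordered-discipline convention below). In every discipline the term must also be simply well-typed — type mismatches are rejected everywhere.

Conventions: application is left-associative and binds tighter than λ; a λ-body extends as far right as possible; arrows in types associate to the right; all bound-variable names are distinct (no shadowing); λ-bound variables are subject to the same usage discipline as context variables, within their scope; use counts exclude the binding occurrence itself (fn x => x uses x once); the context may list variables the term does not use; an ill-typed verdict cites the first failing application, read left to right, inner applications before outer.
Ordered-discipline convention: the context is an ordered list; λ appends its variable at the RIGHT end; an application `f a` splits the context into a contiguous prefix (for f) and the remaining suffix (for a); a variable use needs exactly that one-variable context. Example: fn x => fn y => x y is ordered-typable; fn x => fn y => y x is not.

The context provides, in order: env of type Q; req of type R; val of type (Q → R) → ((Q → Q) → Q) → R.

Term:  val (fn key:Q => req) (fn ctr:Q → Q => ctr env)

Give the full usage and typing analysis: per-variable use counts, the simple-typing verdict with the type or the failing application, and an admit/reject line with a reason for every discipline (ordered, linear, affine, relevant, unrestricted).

usage: env: 1; req: 1; val: 1; key (bound): 0; ctr (bound): 1
uses in reading order: val, req, ctr, env
typing: ✓ — R
ordered ✗ (key never used (weakening))
linear ✗ (key never used (weakening))
affine ✓ (env, req, val, key, ctr: no repeats, contraction unneeded)
relevant ✗ (key never used (weakening))
unrestricted ✓ (well-typed at R; no restrictions here)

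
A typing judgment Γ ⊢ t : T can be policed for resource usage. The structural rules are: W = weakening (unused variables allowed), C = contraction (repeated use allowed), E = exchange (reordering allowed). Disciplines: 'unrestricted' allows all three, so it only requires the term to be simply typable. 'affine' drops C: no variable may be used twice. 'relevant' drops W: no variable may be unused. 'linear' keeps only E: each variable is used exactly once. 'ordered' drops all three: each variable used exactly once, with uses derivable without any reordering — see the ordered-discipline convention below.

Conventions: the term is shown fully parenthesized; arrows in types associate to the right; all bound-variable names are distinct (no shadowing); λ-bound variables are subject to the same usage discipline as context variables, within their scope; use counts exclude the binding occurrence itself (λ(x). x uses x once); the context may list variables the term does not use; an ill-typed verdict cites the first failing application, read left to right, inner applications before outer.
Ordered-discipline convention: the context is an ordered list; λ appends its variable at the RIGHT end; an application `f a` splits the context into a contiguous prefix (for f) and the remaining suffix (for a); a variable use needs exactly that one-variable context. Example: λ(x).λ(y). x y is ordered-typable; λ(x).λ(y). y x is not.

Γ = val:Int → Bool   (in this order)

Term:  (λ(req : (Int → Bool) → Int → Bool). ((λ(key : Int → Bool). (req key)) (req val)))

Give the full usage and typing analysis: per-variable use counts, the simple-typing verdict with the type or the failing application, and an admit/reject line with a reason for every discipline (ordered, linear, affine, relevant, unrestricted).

usage: val=1; req (λ-bound)=2; key (λ-bound)=1
order of uses: req, key, req, val
typing: well-typed — term : ((Int → Bool) → Int → Bool) → Int → Bool
ordered ✗ (req ×2 used more than once (contraction))
linear ✗ (req ×2 used more than once (contraction))
affine ✗ (req ×2 used more than once (contraction))
relevant ✓ (none of val, req, key goes unused)
unrestricted ✓ (typability at ((Int → Bool) → Int → Bool) → Int → Bool is all that's needed)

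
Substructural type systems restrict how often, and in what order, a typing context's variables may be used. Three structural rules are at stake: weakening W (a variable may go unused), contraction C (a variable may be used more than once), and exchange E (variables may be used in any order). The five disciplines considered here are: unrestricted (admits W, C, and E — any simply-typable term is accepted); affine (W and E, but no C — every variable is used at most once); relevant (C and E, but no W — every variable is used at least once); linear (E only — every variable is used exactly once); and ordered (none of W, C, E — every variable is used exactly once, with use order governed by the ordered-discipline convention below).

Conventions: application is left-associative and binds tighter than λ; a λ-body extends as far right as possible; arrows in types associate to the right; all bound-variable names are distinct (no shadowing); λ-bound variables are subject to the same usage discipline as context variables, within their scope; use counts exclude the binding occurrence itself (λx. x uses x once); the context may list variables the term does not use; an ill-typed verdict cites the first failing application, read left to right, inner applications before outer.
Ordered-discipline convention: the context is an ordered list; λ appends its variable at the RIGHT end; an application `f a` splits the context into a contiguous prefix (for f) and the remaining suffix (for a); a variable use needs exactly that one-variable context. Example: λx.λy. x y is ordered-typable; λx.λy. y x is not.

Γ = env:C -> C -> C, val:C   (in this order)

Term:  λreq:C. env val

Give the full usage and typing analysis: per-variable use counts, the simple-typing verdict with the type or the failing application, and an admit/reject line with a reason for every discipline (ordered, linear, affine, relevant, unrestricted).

usage: env=1, val=1, req (λ-bound)=0
order of uses: env, val
typing: well-typed at C -> C -> C
ordered ✗ (unused: req — weakening required)
linear ✗ (unused: req — weakening required)
affine ✓ (env, val, req: no repeats, contraction unneeded)
relevant ✗ (unused: req — weakening required)
unrestricted ✓ (typability at C -> C -> C is all that's needed)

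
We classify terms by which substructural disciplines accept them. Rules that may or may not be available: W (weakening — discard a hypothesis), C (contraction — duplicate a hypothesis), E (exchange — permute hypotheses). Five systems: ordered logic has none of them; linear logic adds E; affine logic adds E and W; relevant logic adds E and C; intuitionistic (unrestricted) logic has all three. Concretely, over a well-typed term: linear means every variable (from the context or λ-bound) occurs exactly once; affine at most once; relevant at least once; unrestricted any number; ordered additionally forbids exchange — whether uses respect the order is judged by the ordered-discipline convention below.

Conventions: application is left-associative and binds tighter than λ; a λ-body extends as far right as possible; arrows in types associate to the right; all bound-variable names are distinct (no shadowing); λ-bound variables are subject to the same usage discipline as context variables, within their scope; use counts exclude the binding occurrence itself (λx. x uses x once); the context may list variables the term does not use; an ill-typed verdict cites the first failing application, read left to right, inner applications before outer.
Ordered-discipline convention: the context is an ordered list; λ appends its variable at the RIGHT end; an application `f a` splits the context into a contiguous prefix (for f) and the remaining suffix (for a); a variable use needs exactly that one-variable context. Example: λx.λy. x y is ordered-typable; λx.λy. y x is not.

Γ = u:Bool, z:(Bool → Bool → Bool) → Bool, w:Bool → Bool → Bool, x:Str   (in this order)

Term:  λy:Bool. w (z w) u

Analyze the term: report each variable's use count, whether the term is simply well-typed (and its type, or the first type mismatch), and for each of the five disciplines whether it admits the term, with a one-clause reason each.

variable uses: u: 1×; z: 1×; w: 2×; x: 0×; y (bound): 0×
order of uses: w, z, w, u
typing: well-typed at Bool → Bool
ordered: ✗, repeated use of w ×2; unused: x, y — weakening required
linear: ✗, repeated use of w ×2; unused: x, y — weakening required
affine: ✗, repeated use of w ×2
relevant: ✗, unused: x, y — weakening required
unrestricted: ✓, well-typed at Bool → Bool; no restrictions here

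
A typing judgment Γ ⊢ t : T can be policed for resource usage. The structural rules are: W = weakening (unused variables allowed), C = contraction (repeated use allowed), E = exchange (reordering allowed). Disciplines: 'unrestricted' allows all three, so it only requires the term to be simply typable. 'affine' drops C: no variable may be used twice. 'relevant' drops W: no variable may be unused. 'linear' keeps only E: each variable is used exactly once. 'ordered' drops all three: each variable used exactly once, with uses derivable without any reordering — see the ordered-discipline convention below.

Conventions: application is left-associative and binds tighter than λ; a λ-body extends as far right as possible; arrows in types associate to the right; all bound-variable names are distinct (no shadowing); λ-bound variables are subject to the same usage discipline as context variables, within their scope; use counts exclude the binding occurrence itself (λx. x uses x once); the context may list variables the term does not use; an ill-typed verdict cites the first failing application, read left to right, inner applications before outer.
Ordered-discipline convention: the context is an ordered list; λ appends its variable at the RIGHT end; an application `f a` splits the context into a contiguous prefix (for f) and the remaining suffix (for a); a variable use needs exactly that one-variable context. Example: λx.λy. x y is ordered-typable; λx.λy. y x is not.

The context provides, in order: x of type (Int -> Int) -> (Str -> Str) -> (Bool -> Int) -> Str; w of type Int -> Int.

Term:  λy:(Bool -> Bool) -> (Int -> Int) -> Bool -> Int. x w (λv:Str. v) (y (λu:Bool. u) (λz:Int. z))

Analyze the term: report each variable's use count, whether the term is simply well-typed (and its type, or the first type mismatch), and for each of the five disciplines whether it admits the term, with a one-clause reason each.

variable uses: x ×1, w ×1, y [bound] ×1, v [bound] ×1, u [bound] ×1, z [bound] ×1
uses in reading order: x, w, v, y, u, z
typing: well-typed at ((Bool -> Bool) -> (Int -> Int) -> Bool -> Int) -> Str
ordered: ✓ — single-use (x, w, y, v, u, z), ordered derivation ok
linear: ✓ — exactly-once usage across x, w, y, v, u, z
affine: ✓ — none of x, w, y, v, u, z used more than once
relevant: ✓ — at least one use each (x, w, y, v, u, z)
unrestricted: ✓ — simply typable at ((Bool -> Bool) -> (Int -> Int) -> Bool -> Int) -> Str; W, C, E all held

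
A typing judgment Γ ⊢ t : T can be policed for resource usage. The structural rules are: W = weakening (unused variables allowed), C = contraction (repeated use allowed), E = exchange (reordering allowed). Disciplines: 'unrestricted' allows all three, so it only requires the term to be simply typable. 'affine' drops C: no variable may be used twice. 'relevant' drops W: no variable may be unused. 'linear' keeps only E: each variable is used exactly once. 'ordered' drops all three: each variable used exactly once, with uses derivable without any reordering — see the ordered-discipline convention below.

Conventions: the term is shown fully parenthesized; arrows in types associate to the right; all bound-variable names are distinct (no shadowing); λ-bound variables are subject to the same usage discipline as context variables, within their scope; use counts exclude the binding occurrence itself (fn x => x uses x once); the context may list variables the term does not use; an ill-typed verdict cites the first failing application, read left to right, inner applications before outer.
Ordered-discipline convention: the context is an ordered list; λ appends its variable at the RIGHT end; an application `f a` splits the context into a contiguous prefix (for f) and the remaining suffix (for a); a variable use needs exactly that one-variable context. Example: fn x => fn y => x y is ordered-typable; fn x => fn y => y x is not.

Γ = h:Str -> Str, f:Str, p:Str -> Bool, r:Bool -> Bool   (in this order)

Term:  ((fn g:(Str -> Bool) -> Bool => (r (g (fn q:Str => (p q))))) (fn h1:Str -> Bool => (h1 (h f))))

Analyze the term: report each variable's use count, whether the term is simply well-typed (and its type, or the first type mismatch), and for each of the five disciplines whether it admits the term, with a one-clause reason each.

variable uses: h: 1; f: 1; p: 1; r: 1; g (λ-bound): 1; q (λ-bound): 1; h1 (λ-bound): 1
order of uses: r, g, p, q, h1, h, f
typing: ✓ — Bool
ordered: ✗, use order r, g, p, q, h1, h, f needs exchange
linear: ✓, exactly-once usage across h, f, p, r, g, q, h1
affine: ✓, at most one use each (h, f, p, r, g, q, h1)
relevant: ✓, at least one use each (h, f, p, r, g, q, h1)
unrestricted: ✓, typability at Bool is all that's needed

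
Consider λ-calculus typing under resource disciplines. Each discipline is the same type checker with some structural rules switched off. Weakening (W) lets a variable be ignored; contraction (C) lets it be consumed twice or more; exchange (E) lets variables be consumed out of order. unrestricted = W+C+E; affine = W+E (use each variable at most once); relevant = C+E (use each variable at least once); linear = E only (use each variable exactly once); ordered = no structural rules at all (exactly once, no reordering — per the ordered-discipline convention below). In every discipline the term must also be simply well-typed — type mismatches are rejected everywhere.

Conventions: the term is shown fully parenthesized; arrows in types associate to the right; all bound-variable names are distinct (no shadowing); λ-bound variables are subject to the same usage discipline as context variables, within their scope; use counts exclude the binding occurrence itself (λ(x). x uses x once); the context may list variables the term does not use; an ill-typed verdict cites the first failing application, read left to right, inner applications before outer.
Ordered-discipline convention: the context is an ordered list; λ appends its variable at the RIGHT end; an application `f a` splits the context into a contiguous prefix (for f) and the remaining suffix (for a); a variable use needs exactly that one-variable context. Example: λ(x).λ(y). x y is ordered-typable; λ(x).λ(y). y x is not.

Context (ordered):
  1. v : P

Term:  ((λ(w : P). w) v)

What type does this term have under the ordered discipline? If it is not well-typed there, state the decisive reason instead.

term : P
usage: v: 1×, w [bound]: 1×
order of uses: w, v
typing: ✓ — P
across the five disciplines: ordered ✓; linear ✓; affine ✓; relevant ✓; unrestricted ✓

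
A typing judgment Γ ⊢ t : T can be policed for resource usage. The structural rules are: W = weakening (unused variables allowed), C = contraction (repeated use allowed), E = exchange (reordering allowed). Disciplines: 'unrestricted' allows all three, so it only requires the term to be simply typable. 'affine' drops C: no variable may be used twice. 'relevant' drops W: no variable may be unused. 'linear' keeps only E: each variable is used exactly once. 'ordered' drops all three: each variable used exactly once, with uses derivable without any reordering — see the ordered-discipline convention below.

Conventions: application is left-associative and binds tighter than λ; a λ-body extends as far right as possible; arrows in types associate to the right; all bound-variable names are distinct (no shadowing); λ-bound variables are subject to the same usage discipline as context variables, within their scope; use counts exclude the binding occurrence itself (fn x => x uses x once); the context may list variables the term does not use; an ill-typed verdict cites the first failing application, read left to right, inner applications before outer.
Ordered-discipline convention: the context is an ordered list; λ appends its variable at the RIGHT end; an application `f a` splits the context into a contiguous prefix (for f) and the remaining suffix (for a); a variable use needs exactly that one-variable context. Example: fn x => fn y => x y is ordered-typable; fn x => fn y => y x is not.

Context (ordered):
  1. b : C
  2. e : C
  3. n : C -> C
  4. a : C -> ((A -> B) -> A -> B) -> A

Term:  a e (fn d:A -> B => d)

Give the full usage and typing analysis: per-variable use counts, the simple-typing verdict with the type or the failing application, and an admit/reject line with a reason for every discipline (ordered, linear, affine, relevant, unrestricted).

use counts: b: 0, e: 1, n: 0, a: 1, d [bound]: 1
order of uses: a, e, d
typing: well-typed at A
ordered: ✗, unused: b, n — weakening required
linear: ✗, unused: b, n — weakening required
affine: ✓, no duplicate uses among b, e, n, a, d
relevant: ✗, unused: b, n — weakening required
unrestricted: ✓, type-checks (A) and nothing is barred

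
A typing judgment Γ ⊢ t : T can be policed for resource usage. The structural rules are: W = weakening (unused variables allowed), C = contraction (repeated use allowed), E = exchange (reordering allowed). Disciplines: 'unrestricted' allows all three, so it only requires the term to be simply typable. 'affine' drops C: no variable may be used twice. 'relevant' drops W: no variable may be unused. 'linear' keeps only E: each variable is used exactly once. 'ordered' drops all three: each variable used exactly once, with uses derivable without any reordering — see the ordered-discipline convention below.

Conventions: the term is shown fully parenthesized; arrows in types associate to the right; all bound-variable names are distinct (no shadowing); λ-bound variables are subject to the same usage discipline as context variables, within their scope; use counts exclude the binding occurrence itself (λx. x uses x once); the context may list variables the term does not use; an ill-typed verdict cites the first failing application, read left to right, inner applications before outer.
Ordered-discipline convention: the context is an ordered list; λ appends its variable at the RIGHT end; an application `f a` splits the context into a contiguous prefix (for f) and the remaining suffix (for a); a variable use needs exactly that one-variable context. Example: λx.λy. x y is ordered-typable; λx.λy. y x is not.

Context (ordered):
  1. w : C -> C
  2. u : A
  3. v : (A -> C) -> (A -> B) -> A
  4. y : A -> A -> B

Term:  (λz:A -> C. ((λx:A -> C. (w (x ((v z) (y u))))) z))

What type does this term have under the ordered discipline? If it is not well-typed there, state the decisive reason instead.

not well-typed under ordered — z ×2 used more than once (contraction)
counts: w ×1, u ×1, v ×1, y ×1, z (λ-bound) ×2, x (λ-bound) ×1
left-to-right use order: w, x, v, z, y, u, z
typing: well-typed at (A -> C) -> C
summary: ordered ✗, linear ✗, affine ✗, relevant ✓, unrestricted ✓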